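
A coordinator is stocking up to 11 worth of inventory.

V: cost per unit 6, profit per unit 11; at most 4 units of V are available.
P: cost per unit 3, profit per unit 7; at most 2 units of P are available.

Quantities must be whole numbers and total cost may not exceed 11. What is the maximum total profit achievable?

18

Take 1×V and 1×P: cost 9 ≤ 11, profit 1·11 + 1·7 = 18.
No other integer combination yields more.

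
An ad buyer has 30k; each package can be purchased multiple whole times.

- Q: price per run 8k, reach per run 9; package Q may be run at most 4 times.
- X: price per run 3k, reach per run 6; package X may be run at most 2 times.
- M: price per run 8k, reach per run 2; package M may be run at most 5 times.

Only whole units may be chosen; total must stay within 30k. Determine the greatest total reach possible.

3×Q and 1×X: price 27 ≤ 30, reach 3·9 + 1·6 = 33.
3×Q and 2×X: price 30 ≤ 30, reach 3·9 + 2·6 = 39.
Best is 39.

39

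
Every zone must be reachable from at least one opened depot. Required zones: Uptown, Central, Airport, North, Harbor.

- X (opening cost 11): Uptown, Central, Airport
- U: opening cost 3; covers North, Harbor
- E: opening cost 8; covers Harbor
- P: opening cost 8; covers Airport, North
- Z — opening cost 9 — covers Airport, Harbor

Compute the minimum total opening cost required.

Choose X and U: together they cover Uptown, Central, Airport, North, Harbor — every zone.
Total opening cost: 11 + 3 = 14.
No cover costs less than 14.

14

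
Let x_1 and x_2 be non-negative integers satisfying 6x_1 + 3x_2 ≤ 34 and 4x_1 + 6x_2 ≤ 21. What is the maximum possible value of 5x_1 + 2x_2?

(x_1,x_2)=(5,0): 6·5+3·0=30≤34, 4·5+6·0=20≤21, objective 25.
(x_1,x_2)=(4,0): 6·4+3·0=24≤34, 4·4+6·0=16≤21, objective 20.
No feasible integer point exceeds 25.

25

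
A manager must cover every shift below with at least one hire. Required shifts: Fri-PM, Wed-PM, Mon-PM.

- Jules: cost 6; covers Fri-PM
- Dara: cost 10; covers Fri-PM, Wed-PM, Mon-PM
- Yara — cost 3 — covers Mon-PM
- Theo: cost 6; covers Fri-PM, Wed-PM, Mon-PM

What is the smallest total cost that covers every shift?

Theo alone covers Fri-PM, Wed-PM, Mon-PM — every shift.
Total cost: 6.

6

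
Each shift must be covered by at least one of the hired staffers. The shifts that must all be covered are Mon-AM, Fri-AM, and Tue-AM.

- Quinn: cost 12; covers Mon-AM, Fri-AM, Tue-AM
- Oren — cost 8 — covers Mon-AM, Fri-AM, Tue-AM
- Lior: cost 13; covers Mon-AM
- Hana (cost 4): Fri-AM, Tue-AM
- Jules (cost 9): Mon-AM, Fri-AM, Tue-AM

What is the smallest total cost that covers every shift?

8

This is a weighted set-cover instance.
Oren alone covers Mon-AM, Fri-AM, Tue-AM — every shift.
Total cost: 8.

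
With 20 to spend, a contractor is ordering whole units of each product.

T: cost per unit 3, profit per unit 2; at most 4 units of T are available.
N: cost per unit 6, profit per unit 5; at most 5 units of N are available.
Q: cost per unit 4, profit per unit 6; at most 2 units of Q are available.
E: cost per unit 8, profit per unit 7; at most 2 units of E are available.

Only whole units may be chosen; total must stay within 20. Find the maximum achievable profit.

This is a bounded integer knapsack.
Q has the best ratio (6/4); taking only Q gives at most 2×6 = 12 (stopped by the supply cap of 2).
Mixing does better — 2×N and 2×Q: cost 20 ≤ 20, profit 2·5 + 2·6 = 22.

22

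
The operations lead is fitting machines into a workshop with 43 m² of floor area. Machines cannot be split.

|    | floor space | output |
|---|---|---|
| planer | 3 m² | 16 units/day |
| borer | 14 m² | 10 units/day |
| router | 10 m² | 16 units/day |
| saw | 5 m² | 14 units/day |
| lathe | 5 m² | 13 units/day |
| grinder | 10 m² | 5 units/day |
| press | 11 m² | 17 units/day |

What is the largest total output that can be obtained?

This is a 0-1 knapsack instance.
planer + borer + router + saw + press: floor space 3 + 14 + 10 + 5 + 11 = 43 ≤ 43, output 16 + 10 + 16 + 14 + 17 = 73.
planer + router + saw + lathe + press: floor space 3 + 10 + 5 + 5 + 11 = 34 ≤ 43, output 16 + 16 + 14 + 13 + 17 = 76.
Best is planer, router, saw, lathe, and press with total output 76.

76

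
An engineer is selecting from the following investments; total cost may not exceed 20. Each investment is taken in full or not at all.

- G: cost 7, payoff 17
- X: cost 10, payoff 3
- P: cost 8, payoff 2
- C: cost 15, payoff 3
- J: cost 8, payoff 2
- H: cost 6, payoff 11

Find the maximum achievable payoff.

28

This is an integer program with binary decision variables.
Allowing fractional choices, the relaxed optimum would be about 30.1, but investments are indivisible.
G + X: cost 7 + 10 = 17 ≤ 20, payoff 17 + 3 = 20.
G + P: cost 7 + 8 = 15 ≤ 20, payoff 17 + 2 = 19.
G + H: cost 7 + 6 = 13 ≤ 20, payoff 17 + 11 = 28.
Best is G and H with total payoff 28.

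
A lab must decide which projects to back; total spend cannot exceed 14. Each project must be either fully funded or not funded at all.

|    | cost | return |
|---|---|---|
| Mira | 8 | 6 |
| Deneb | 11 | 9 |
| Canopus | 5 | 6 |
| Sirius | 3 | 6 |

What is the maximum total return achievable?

Deneb + Sirius: cost 11 + 3 = 14 ≤ 14, return 9 + 6 = 15.
Canopus + Sirius: cost 5 + 3 = 8 ≤ 14, return 6 + 6 = 12.
Best is Deneb and Sirius with total return 15.

15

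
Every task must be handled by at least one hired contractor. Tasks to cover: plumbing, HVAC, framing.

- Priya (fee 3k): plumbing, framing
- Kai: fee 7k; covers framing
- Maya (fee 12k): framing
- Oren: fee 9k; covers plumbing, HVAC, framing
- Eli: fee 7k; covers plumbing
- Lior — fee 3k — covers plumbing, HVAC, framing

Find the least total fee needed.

3

Lior alone covers plumbing, HVAC, framing — every task.
Total fee: 3.
No cover costs less than 3.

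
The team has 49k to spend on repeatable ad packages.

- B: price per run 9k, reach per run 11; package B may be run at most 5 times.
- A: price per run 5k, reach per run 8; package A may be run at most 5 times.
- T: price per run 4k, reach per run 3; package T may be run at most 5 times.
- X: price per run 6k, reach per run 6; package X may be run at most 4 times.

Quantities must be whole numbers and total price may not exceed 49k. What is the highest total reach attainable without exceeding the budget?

68

2×B, 5×A, and 1×T: price 47 ≤ 49, reach 2·11 + 5·8 + 1·3 = 65.
2×B, 5×A, and 1×X: price 49 ≤ 49, reach 2·11 + 5·8 + 1·6 = 68.
Best is 68.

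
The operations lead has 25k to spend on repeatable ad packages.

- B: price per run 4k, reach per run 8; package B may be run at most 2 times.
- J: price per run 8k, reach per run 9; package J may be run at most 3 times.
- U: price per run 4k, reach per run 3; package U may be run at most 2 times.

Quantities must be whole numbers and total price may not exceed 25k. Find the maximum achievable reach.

34

B has the best ratio (8/4); taking only B gives at most 2×8 = 16 (stopped by the supply cap of 2).
Mixing does better — 2×B and 2×J: price 24 ≤ 25, reach 2·8 + 2·9 = 34.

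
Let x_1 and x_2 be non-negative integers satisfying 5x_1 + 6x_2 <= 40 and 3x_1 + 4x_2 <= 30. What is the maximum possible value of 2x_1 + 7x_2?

Relaxing integrality, the LP optimum is 46.67 at (x_1,x_2) = (0, 6.67), which is not an integer point.
(x_1,x_2)=(0,6): 5·0+6·6=36≤40, 3·0+4·6=24≤30, objective 42.
(x_1,x_2)=(1,5): 5·1+6·5=35≤40, 3·1+4·5=23≤30, objective 37.
(x_1,x_2)=(0,5): 5·0+6·5=30≤40, 3·0+4·5=20≤30, objective 35.
Maximum is 42 at (x_1,x_2)=(0,6).

42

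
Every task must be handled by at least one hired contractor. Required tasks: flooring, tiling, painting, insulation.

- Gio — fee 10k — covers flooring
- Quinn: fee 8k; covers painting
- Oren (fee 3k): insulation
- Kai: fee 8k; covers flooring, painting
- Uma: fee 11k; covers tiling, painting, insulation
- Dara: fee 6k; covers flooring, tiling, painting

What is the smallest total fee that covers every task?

Choose Oren and Dara: together they cover flooring, tiling, painting, insulation — every task.
Total fee: 3 + 6 = 9.

9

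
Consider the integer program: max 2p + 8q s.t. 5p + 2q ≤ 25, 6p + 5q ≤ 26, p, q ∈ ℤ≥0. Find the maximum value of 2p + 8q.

The continuous relaxation peaks at (0, 5.2) with value 41.60; rounding to a feasible lattice point costs some objective.
(p,q)=(0,5): 5·0+2·5=10≤25, 6·0+5·5=25≤26, objective 40.
(p,q)=(1,4): 5·1+2·4=13≤25, 6·1+5·4=26≤26, objective 34.
No feasible integer point exceeds 40.

40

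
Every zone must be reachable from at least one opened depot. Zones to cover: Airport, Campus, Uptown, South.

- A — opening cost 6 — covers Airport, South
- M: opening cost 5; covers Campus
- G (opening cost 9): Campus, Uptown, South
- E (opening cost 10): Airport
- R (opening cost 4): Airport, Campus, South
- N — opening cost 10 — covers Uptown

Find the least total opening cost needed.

Choose G and R: together they cover Airport, Campus, Uptown, South — every zone.
Total opening cost: 9 + 4 = 13.
No cover costs less than 13.

13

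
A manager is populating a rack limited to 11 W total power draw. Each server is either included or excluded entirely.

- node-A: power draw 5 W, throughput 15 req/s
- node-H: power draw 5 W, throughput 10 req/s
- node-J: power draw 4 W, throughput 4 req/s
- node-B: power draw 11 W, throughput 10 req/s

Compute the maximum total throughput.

Allowing fractional choices, the relaxed optimum would be about 26.0, but servers are indivisible.
node-A + node-H: power draw 5 + 5 = 10 ≤ 11, throughput 15 + 10 = 25.
node-A + node-J: power draw 5 + 4 = 9 ≤ 11, throughput 15 + 4 = 19.
Best is node-A and node-H with total throughput 25.

25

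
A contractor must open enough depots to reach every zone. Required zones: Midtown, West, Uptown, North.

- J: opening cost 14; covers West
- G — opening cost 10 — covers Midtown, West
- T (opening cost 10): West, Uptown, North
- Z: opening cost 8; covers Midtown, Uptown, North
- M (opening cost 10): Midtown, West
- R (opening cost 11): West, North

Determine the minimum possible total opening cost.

Choose G and Z: together they cover Midtown, West, Uptown, North — every zone.
Total opening cost: 10 + 8 = 18.

18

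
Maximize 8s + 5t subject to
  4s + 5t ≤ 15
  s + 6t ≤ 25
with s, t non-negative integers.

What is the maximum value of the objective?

(s,t)=(3,0): 4·3+5·0=12≤15, 1·3+6·0=3≤25, objective 24.
(s,t)=(2,1): 4·2+5·1=13≤15, 1·2+6·1=8≤25, objective 21.
(s,t)=(2,0): 4·2+5·0=8≤15, 1·2+6·0=2≤25, objective 16.
Maximum is 24 at (s,t)=(3,0).

24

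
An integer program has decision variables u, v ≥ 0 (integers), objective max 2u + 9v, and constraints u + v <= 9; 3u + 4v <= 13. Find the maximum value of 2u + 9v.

Relaxing integrality, the LP optimum is 29.25 at (u,v) = (0, 3.25), which is not an integer point.
(u,v)=(0,3): 1·0+1·3=3≤9, 3·0+4·3=12≤13, objective 27.
(u,v)=(1,2): 1·1+1·2=3≤9, 3·1+4·2=11≤13, objective 20.
(u,v)=(0,2): 1·0+1·2=2≤9, 3·0+4·2=8≤13, objective 18.
Maximum is 27 at (u,v)=(0,3).

27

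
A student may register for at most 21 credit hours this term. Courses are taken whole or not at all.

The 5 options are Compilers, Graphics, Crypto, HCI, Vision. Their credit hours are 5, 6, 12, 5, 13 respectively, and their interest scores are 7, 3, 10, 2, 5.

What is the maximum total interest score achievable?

17

Allowing fractional choices, the relaxed optimum would be about 19.0, but courses are indivisible.
Compilers + Crypto: credit hours 5 + 12 = 17 ≤ 21, interest score 7 + 10 = 17.
Graphics + Crypto: credit hours 6 + 12 = 18 ≤ 21, interest score 3 + 10 = 13.
Best is Compilers and Crypto with total interest score 17.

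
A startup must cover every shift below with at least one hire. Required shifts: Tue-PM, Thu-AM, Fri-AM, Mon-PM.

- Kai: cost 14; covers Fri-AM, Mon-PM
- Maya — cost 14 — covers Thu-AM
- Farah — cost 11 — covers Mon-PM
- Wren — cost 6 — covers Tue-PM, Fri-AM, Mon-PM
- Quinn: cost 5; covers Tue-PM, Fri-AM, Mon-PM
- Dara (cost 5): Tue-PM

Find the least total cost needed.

Choose Maya and Quinn: together they cover Tue-PM, Thu-AM, Fri-AM, Mon-PM — every shift.
Total cost: 14 + 5 = 19.
No cover costs less than 19.

19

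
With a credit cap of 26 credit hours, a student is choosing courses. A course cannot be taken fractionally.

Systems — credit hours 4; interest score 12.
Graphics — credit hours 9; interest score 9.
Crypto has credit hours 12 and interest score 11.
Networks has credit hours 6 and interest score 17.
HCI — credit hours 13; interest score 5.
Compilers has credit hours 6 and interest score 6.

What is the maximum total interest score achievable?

Allowing fractional choices, the relaxed optimum would be about 44.9, but courses are indivisible.
Systems + Graphics + Networks + Compilers: credit hours 4 + 9 + 6 + 6 = 25 ≤ 26, interest score 12 + 9 + 17 + 6 = 44.
Systems + Crypto + Networks: credit hours 4 + 12 + 6 = 22 ≤ 26, interest score 12 + 11 + 17 = 40.
Best is Systems, Graphics, Networks, and Compilers with total interest score 44.

44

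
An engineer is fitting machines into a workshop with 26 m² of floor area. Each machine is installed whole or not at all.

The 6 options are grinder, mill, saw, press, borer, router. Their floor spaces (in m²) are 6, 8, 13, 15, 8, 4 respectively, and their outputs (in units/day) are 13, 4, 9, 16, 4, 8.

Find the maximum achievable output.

This is an integer program with binary decision variables.
Allowing fractional choices, the relaxed optimum would be about 37.7, but machines are indivisible.
grinder + press: floor space 6 + 15 = 21 ≤ 26, output 13 + 16 = 29.
grinder + saw + router: floor space 6 + 13 + 4 = 23 ≤ 26, output 13 + 9 + 8 = 30.
grinder + press + router: floor space 6 + 15 + 4 = 25 ≤ 26, output 13 + 16 + 8 = 37.
Best is grinder, press, and router with total output 37.

37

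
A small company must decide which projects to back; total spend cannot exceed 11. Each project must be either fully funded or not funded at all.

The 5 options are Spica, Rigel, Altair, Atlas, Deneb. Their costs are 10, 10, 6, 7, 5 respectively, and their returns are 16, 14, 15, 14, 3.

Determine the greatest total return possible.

18

Altair + Deneb: cost 6 + 5 = 11 ≤ 11, return 15 + 3 = 18.
Spica: cost 10 ≤ 11, return 16.
Altair: cost 6 ≤ 11, return 15.
Best is Altair and Deneb with total return 18.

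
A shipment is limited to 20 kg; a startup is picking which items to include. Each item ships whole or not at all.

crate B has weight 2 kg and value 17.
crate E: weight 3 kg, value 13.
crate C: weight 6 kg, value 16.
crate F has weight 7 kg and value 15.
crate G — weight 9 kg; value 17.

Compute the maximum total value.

63

crate B + crate E + crate C + crate G: weight 2 + 3 + 6 + 9 = 20 ≤ 20, value 17 + 13 + 16 + 17 = 63.
crate B + crate C + crate G: weight 2 + 6 + 9 = 17 ≤ 20, value 17 + 16 + 17 = 50.
crate B + crate E + crate C + crate F: weight 2 + 3 + 6 + 7 = 18 ≤ 20, value 17 + 13 + 16 + 15 = 61.
Best is crate B, crate E, crate C, and crate G with total value 63.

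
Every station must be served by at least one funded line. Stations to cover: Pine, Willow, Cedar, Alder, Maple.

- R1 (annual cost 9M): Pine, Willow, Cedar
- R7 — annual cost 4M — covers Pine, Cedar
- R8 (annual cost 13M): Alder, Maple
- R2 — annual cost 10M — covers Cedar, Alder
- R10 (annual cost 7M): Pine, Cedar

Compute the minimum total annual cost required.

The greedy cost-per-new-station heuristic would pick R7, R8, and R1 for 26, but a cheaper cover exists.
Choose R1 and R8: together they cover Pine, Willow, Cedar, Alder, Maple — every station.
Total annual cost: 9 + 13 = 22.
No cover costs less than 22.

22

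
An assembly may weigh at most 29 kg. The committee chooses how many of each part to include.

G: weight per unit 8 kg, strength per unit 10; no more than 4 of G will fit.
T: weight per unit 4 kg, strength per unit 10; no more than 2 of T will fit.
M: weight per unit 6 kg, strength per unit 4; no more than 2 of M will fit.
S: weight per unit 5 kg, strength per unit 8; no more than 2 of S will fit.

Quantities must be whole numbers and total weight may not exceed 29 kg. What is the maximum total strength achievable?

48

This is a bounded integer knapsack.
2×G, 2×T, and 1×S: weight 29 ≤ 29, strength 2·10 + 2·10 + 1·8 = 48.
1×G, 2×T, and 2×S: weight 26 ≤ 29, strength 1·10 + 2·10 + 2·8 = 46.
Best is 48.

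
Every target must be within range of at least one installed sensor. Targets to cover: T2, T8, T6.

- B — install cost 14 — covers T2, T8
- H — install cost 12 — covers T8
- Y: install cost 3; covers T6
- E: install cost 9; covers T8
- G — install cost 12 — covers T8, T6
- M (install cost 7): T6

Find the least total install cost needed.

Choose B and Y: together they cover T2, T8, T6 — every target.
Total install cost: 14 + 3 = 17.
No cover costs less than 17.

17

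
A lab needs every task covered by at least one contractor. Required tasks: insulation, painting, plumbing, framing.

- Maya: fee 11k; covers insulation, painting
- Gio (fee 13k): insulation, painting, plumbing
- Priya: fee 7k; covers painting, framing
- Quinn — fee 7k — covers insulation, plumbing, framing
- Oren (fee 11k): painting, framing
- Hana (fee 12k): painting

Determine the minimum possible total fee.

14

This is an integer covering problem.
Choose Priya and Quinn: together they cover insulation, painting, plumbing, framing — every task.
Total fee: 7 + 7 = 14.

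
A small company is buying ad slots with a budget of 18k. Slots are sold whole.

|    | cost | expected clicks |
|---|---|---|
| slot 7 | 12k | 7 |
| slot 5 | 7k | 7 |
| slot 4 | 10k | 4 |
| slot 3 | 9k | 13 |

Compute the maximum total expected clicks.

20

Treat it as a binary knapsack problem.
slot 3: cost 9 ≤ 18, expected clicks 13.
slot 5 + slot 3: cost 7 + 9 = 16 ≤ 18, expected clicks 7 + 13 = 20.
Best is slot 5 and slot 3 with total expected clicks 20.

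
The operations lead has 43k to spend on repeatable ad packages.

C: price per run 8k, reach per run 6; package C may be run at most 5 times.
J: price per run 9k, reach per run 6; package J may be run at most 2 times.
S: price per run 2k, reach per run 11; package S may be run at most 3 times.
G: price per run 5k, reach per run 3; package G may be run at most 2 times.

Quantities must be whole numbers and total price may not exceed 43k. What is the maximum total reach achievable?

Take 4×C, 3×S, and 1×G: price 43 ≤ 43, reach 4·6 + 3·11 + 1·3 = 60.
S has the best ratio (11/2) and is taken to its limit of 3; remaining capacity is filled optimally with the others.

60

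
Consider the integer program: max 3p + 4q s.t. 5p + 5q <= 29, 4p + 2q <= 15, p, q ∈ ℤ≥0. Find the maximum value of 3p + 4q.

20

Relaxing integrality, the LP optimum is 23.20 at (p,q) = (0, 5.8), which is not an integer point.
(p,q)=(0,5): 5·0+5·5=25≤29, 4·0+2·5=10≤15, objective 20.
(p,q)=(1,4): 5·1+5·4=25≤29, 4·1+2·4=12≤15, objective 19.
No feasible integer point exceeds 20.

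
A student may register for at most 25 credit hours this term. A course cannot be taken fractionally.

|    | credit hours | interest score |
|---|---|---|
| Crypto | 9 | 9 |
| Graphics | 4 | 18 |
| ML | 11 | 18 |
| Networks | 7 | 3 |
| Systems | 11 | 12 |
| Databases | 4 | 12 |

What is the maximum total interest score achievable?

Allowing fractional choices, the relaxed optimum would be about 54.5, but courses are indivisible.
Crypto + Graphics + ML: credit hours 9 + 4 + 11 = 24 ≤ 25, interest score 9 + 18 + 18 = 45.
Graphics + ML + Databases: credit hours 4 + 11 + 4 = 19 ≤ 25, interest score 18 + 18 + 12 = 48.
Graphics + Systems + Databases: credit hours 4 + 11 + 4 = 19 ≤ 25, interest score 18 + 12 + 12 = 42.
Best is Graphics, ML, and Databases with total interest score 48.

48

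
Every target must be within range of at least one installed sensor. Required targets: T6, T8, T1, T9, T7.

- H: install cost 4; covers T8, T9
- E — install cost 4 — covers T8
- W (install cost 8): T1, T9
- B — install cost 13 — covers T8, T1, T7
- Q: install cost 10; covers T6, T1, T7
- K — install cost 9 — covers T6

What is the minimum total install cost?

14

This is an integer covering problem.
Choose H and Q: together they cover T6, T8, T1, T9, T7 — every target.
Total install cost: 4 + 10 = 14.
No cover costs less than 14.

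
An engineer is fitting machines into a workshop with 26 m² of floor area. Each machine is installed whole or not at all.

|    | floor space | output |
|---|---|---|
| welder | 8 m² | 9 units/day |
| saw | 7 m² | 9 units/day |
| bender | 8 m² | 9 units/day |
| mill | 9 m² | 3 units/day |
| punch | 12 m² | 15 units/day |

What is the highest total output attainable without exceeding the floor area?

27

Allowing fractional choices, the relaxed optimum would be about 31.9, but machines are indivisible.
saw + punch: floor space 7 + 12 = 19 ≤ 26, output 9 + 15 = 24.
welder + saw + bender: floor space 8 + 7 + 8 = 23 ≤ 26, output 9 + 9 + 9 = 27.
Best is welder, saw, and bender with total output 27.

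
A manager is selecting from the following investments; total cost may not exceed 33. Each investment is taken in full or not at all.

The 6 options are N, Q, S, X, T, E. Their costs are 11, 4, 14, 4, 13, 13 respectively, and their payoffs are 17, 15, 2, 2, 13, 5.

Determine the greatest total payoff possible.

47

N + Q + T: cost 11 + 4 + 13 = 28 ≤ 33, payoff 17 + 15 + 13 = 45.
N + Q + X + E: cost 11 + 4 + 4 + 13 = 32 ≤ 33, payoff 17 + 15 + 2 + 5 = 39.
N + Q + X + T: cost 11 + 4 + 4 + 13 = 32 ≤ 33, payoff 17 + 15 + 2 + 13 = 47.
Best is N, Q, X, and T with total payoff 47.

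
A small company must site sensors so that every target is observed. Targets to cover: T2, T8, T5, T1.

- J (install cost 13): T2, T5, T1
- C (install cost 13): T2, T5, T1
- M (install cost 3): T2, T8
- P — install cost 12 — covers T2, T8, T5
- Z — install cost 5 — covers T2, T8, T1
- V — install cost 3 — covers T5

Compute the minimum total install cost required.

The greedy cost-per-new-target heuristic would pick M, V, and Z for 11, but a cheaper cover exists.
Choose Z and V: together they cover T2, T8, T5, T1 — every target.
Total install cost: 5 + 3 = 8.
No cover costs less than 8.

8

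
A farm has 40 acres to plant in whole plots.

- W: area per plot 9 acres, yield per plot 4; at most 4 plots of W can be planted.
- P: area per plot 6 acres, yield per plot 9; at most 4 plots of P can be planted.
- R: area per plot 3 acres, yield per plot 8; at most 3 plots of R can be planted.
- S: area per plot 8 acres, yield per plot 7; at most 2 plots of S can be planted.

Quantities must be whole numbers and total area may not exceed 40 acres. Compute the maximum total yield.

R has the best ratio (8/3); taking only R gives at most 3×8 = 24 (stopped by the supply cap of 3).
Mixing does better — 4×P and 3×R: area 33 ≤ 40, yield 4·9 + 3·8 = 60.

60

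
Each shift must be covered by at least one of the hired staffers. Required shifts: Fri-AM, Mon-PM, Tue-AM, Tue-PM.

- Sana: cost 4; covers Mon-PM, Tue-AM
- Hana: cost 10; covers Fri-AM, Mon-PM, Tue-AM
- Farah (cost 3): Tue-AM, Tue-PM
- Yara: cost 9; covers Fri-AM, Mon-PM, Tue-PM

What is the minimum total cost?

12

The greedy cost-per-new-shift heuristic would pick Farah, Sana, and Yara for 16, but a cheaper cover exists.
Choose Farah and Yara: together they cover Fri-AM, Mon-PM, Tue-AM, Tue-PM — every shift.
Total cost: 3 + 9 = 12.
No cover costs less than 12.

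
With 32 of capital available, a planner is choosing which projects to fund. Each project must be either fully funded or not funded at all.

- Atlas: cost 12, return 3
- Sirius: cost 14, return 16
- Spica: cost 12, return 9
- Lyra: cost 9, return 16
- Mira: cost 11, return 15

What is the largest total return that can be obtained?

40

Take Spica, Lyra, and Mira: cost 12 + 9 + 11 = 32 ≤ 32, return 9 + 16 + 15 = 40.
No other feasible combination does better.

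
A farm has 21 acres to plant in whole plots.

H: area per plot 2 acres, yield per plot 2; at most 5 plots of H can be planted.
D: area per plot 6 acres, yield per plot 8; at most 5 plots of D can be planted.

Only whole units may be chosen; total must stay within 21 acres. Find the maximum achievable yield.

This is a bounded integer knapsack.
3×D: area 18 ≤ 21, yield 3·8 = 24.
1×H and 3×D: area 20 ≤ 21, yield 1·2 + 3·8 = 26.
Best is 26.

26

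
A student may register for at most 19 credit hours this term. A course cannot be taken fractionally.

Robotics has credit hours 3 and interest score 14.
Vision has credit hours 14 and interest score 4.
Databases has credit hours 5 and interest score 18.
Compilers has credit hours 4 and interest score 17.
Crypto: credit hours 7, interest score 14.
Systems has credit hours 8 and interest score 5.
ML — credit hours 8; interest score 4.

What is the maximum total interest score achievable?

63

Databases + Compilers + Crypto: credit hours 5 + 4 + 7 = 16 ≤ 19, interest score 18 + 17 + 14 = 49.
Robotics + Databases + Compilers: credit hours 3 + 5 + 4 = 12 ≤ 19, interest score 14 + 18 + 17 = 49.
Robotics + Databases + Compilers + Crypto: credit hours 3 + 5 + 4 + 7 = 19 ≤ 19, interest score 14 + 18 + 17 + 14 = 63.
Best is Robotics, Databases, Compilers, and Crypto with total interest score 63.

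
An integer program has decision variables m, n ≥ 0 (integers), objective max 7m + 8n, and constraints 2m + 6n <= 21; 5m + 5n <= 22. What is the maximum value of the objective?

(m,n)=(1,3): 2·1+6·3=20≤21, 5·1+5·3=20≤22, objective 31.
(m,n)=(2,2): 2·2+6·2=16≤21, 5·2+5·2=20≤22, objective 30.
(m,n)=(0,3): 2·0+6·3=18≤21, 5·0+5·3=15≤22, objective 24.
Maximum is 31 at (m,n)=(1,3).

31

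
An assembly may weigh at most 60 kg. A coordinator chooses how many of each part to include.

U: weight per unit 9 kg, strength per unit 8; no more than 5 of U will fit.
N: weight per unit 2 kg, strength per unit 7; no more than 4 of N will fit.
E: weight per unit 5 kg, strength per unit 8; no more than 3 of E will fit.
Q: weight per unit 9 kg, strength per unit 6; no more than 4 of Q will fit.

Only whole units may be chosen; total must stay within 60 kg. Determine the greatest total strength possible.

84

3×U, 4×N, 3×E, and 1×Q: weight 59 ≤ 60, strength 3·8 + 4·7 + 3·8 + 1·6 = 82.
4×U, 4×N, and 3×E: weight 59 ≤ 60, strength 4·8 + 4·7 + 3·8 = 84.
Best is 84.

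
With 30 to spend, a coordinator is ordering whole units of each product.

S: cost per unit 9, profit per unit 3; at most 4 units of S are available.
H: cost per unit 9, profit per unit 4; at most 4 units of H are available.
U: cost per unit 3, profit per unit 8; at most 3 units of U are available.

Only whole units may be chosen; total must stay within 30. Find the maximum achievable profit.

32

This is a bounded integer knapsack.
2×H and 3×U: cost 27 ≤ 30, profit 2·4 + 3·8 = 32.
1×S, 1×H, and 3×U: cost 27 ≤ 30, profit 1·3 + 1·4 + 3·8 = 31.
Best is 32.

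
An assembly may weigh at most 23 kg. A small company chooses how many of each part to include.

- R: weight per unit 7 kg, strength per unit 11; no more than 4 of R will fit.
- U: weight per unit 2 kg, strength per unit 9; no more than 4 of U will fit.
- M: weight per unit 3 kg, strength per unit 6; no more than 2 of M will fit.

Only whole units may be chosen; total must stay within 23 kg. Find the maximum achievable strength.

59

Take 1×R, 4×U, and 2×M: weight 21 ≤ 23, strength 1·11 + 4·9 + 2·6 = 59.
U has the best ratio (9/2) and is taken to its limit of 4; remaining capacity is filled optimally with the others.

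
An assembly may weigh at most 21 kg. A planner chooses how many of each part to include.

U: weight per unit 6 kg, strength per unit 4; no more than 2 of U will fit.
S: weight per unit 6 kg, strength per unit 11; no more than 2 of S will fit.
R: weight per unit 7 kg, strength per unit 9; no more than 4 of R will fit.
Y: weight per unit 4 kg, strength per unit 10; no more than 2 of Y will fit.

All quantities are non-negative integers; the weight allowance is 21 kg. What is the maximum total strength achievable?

42

Y has the best ratio (10/4); taking only Y gives at most 2×10 = 20 (stopped by the supply cap of 2).
Mixing does better — 2×S and 2×Y: weight 20 ≤ 21, strength 2·11 + 2·10 = 42.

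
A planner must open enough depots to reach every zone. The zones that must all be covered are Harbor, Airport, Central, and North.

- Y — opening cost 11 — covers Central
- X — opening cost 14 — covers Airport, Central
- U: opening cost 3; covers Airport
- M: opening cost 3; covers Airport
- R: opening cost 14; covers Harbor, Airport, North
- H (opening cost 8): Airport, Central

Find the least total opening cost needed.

22

This is a weighted set-cover instance.
The greedy cost-per-new-zone heuristic would pick U, R, and H for 25, but a cheaper cover exists.
Choose R and H: together they cover Harbor, Airport, Central, North — every zone.
Total opening cost: 14 + 8 = 22.
No cover costs less than 22.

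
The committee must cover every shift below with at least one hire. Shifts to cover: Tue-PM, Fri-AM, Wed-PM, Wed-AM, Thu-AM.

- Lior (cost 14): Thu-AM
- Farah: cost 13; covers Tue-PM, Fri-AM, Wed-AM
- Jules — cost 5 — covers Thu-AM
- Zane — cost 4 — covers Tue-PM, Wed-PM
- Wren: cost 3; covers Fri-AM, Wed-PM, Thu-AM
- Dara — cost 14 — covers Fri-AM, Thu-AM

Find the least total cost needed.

The greedy cost-per-new-shift heuristic would pick Wren, Zane, and Farah for 20, but a cheaper cover exists.
Choose Farah and Wren: together they cover Tue-PM, Fri-AM, Wed-PM, Wed-AM, Thu-AM — every shift.
Total cost: 13 + 3 = 16.
No cover costs less than 16.

16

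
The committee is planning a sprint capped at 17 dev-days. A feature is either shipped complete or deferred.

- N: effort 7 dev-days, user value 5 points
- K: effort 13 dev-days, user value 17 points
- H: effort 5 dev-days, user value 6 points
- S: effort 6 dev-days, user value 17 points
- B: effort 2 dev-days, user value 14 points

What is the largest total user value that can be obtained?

37

Take H, S, and B: effort 5 + 6 + 2 = 13 ≤ 17, user value 6 + 17 + 14 = 37.
No other feasible combination does better.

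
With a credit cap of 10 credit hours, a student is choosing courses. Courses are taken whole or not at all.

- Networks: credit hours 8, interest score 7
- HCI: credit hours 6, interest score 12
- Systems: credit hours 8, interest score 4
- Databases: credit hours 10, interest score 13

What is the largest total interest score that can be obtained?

13

Take Databases: credit hours 10 ≤ 10, interest score 13.
No other feasible combination does better.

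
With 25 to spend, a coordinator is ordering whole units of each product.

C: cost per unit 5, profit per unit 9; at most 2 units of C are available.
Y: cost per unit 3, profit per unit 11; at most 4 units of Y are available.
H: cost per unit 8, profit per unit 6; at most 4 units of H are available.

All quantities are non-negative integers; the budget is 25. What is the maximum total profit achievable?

This is a bounded integer knapsack.
2×C and 4×Y: cost 22 ≤ 25, profit 2·9 + 4·11 = 62.
1×C, 4×Y, and 1×H: cost 25 ≤ 25, profit 1·9 + 4·11 + 1·6 = 59.
Best is 62.

62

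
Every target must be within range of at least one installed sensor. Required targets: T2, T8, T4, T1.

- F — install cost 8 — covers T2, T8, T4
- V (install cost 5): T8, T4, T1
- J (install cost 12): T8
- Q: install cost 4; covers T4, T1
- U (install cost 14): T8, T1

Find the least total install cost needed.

12

The greedy cost-per-new-target heuristic would pick V and F for 13, but a cheaper cover exists.
Choose F and Q: together they cover T2, T8, T4, T1 — every target.
Total install cost: 8 + 4 = 12.
No cover costs less than 12.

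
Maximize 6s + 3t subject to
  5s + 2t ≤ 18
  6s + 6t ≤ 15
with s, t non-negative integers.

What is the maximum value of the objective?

12

Relaxing integrality, the LP optimum is 15.00 at (s,t) = (2.5, 0), which is not an integer point.
(s,t)=(2,0): 5·2+2·0=10≤18, 6·2+6·0=12≤15, objective 12.
(s,t)=(1,1): 5·1+2·1=7≤18, 6·1+6·1=12≤15, objective 9.
(s,t)=(1,0): 5·1+2·0=5≤18, 6·1+6·0=6≤15, objective 6.
The best lattice point is (2,0), giving 12.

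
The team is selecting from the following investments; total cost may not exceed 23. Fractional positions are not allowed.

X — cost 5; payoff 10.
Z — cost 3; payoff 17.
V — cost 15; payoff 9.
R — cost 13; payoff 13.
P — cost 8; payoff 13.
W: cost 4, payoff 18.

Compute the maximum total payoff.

58

X + Z + P + W: cost 5 + 3 + 8 + 4 = 20 ≤ 23, payoff 10 + 17 + 13 + 18 = 58.
Z + P + W: cost 3 + 8 + 4 = 15 ≤ 23, payoff 17 + 13 + 18 = 48.
Best is X, Z, P, and W with total payoff 58.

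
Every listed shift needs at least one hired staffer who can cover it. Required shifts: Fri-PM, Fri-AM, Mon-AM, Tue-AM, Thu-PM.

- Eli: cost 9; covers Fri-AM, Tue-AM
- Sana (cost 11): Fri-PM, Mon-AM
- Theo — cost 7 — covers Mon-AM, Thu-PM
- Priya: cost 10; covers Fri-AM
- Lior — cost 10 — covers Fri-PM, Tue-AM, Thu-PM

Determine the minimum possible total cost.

Choose Eli, Theo, and Lior: together they cover Fri-PM, Fri-AM, Mon-AM, Tue-AM, Thu-PM — every shift.
Total cost: 9 + 7 + 10 = 26.
No cover costs less than 26.

26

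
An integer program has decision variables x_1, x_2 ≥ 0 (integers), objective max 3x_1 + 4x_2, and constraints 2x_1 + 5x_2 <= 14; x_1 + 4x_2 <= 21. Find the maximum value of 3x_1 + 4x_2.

(x_1,x_2)=(7,0): 2·7+5·0=14≤14, 1·7+4·0=7≤21, objective 21.
(x_1,x_2)=(6,0): 2·6+5·0=12≤14, 1·6+4·0=6≤21, objective 18.
Maximum is 21 at (x_1,x_2)=(7,0).

21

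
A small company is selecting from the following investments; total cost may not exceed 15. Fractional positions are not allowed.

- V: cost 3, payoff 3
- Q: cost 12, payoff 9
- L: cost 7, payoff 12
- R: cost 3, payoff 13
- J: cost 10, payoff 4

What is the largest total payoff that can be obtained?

28

L + R: cost 7 + 3 = 10 ≤ 15, payoff 12 + 13 = 25.
V + L + R: cost 3 + 7 + 3 = 13 ≤ 15, payoff 3 + 12 + 13 = 28.
Q + R: cost 12 + 3 = 15 ≤ 15, payoff 9 + 13 = 22.
Best is V, L, and R with total payoff 28.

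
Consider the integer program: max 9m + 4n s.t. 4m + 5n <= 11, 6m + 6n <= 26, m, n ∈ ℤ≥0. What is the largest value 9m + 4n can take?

18

The continuous relaxation peaks at (2.75, 0) with value 24.75; rounding to a feasible lattice point costs some objective.
(m,n)=(2,0): 4·2+5·0=8≤11, 6·2+6·0=12≤26, objective 18.
(m,n)=(1,1): 4·1+5·1=9≤11, 6·1+6·1=12≤26, objective 13.
No feasible integer point exceeds 18.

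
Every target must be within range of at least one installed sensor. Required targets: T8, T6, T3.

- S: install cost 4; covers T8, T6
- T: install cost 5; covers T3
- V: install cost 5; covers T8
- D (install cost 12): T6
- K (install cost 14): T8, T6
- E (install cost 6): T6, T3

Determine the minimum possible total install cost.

Choose S and T: together they cover T8, T6, T3 — every target.
Total install cost: 4 + 5 = 9.
No cover costs less than 9.

9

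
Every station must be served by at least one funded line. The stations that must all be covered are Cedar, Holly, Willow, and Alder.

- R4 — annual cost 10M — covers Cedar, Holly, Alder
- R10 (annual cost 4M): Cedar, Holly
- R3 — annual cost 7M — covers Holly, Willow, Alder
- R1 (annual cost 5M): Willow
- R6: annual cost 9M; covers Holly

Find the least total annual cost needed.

This is an integer covering problem.
Choose R10 and R3: together they cover Cedar, Holly, Willow, Alder — every station.
Total annual cost: 4 + 7 = 11.

11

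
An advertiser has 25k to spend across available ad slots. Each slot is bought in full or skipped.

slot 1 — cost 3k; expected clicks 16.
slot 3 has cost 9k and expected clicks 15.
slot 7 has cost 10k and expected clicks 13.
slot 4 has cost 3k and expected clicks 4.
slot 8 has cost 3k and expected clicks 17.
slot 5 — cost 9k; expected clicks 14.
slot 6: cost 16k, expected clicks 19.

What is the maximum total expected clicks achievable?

62

Take slot 1, slot 3, slot 8, and slot 5: cost 3 + 9 + 3 + 9 = 24 ≤ 25, expected clicks 16 + 15 + 17 + 14 = 62.
No other feasible combination does better.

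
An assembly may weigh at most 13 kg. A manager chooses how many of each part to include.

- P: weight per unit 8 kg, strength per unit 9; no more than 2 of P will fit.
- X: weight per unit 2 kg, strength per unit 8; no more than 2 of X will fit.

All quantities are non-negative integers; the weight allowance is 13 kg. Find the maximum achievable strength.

25

X has the best ratio (8/2); taking only X gives at most 2×8 = 16 (stopped by the supply cap of 2).
Mixing does better — 1×P and 2×X: weight 12 ≤ 13, strength 1·9 + 2·8 = 25.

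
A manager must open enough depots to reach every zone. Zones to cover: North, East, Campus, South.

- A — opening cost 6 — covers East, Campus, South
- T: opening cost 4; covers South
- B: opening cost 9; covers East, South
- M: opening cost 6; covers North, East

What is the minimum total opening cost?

12

Choose A and M: together they cover North, East, Campus, South — every zone.
Total opening cost: 6 + 6 = 12.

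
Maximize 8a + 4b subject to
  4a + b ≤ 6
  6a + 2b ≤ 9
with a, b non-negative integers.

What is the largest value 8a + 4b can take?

16

(a,b)=(0,4): 4·0+1·4=4≤6, 6·0+2·4=8≤9, objective 16.
(a,b)=(0,3): 4·0+1·3=3≤6, 6·0+2·3=6≤9, objective 12.
No feasible integer point exceeds 16.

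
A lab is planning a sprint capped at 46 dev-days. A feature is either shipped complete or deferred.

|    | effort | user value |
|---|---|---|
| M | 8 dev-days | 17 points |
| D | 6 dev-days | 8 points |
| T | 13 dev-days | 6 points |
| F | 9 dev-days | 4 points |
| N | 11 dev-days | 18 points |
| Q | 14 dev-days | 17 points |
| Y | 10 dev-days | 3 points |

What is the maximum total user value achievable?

Allowing fractional choices, the relaxed optimum would be about 63.2, but features are indivisible.
M + F + N + Q: effort 8 + 9 + 11 + 14 = 42 ≤ 46, user value 17 + 4 + 18 + 17 = 56.
M + T + N + Q: effort 8 + 13 + 11 + 14 = 46 ≤ 46, user value 17 + 6 + 18 + 17 = 58.
M + D + N + Q: effort 8 + 6 + 11 + 14 = 39 ≤ 46, user value 17 + 8 + 18 + 17 = 60.
Best is M, D, N, and Q with total user value 60.

60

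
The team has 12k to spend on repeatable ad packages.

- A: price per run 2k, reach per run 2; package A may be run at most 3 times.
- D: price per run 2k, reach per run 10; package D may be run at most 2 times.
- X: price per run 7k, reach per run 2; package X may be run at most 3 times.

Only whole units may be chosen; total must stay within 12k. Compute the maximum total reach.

26

3×A and 2×D: price 10 ≤ 12, reach 3·2 + 2·10 = 26.
2×A and 2×D: price 8 ≤ 12, reach 2·2 + 2·10 = 24.
Best is 26.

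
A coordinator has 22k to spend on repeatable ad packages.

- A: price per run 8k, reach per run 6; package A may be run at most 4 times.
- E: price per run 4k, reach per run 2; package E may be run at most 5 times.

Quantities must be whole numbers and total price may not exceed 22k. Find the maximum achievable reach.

14

A has the best ratio (6/8); taking only A gives at most 2×6 = 12 (stopped by the price limit).
Mixing does better — 2×A and 1×E: price 20 ≤ 22, reach 2·6 + 1·2 = 14.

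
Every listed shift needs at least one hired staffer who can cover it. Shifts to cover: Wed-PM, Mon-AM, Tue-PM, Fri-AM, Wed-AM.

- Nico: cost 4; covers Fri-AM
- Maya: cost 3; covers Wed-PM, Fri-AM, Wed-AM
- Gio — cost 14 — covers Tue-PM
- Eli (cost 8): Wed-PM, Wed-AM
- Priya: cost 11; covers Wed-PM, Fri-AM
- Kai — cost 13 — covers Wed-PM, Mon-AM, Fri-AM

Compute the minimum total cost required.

This is an integer covering problem.
Choose Maya, Gio, and Kai: together they cover Wed-PM, Mon-AM, Tue-PM, Fri-AM, Wed-AM — every shift.
Total cost: 3 + 14 + 13 = 30.
No cover costs less than 30.

30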